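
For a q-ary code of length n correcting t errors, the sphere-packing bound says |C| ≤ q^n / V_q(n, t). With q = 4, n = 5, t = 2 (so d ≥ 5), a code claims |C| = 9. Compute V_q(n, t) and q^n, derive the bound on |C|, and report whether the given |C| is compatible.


V_q(n, t) = 106, q^n = 1024, Hamming bound = 9, |C| = 9 ≤ bound (satisfied).

Step 1: Compute V_q(n, t) = Σ_{j=0}^2 C(n, j) (q−1)^j.
  j = 0: C(5,0)·(3)^0 = 1·1 = 1.
  j = 1: C(5,1)·(3)^1 = 5·3 = 15.
  j = 2: C(5,2)·(3)^2 = 10·9 = 90.
  V_q(n, t) = 1 + 15 + 90 = 106.
Step 2: q^n = 4^5 = 1024.
Step 3: Hamming bound ⌊q^n / V_q(n,t)⌋ = ⌊1024/106⌋ = 9.
Step 4: Compare |C| = 9 to 9: satisfied.
The claimed |C| lies at the Hamming bound (tight).


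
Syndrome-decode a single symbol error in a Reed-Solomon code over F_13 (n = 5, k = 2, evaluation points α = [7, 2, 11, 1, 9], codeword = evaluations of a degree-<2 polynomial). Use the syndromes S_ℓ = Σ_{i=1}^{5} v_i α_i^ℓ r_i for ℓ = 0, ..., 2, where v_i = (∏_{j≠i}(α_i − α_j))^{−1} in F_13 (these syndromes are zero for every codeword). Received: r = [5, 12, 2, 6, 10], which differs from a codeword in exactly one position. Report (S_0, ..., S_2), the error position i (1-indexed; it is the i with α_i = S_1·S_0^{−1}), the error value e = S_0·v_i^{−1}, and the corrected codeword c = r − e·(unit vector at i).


S = (10, 10, 10), error at position 4, error magnitude e = 3, c = [5, 12, 2, 3, 10].

Step 1: column multipliers v_i = (∏_{j≠i}(α_i − α_j))^{−1} mod 13.
  i = 1 (α = 7): (7−2)(7−11)(7−1)(7−9) = 5·(−4)·6·(−2) = 240 ≡ 6, so v_1 = 6^{−1} = 11 (mod 13).
  i = 2 (α = 2): (2−7)(2−11)(2−1)(2−9) = (−5)·(−9)·1·(−7) = −315 ≡ 10, so v_2 = 10^{−1} = 4 (mod 13).
  i = 3 (α = 11): (11−7)(11−2)(11−1)(11−9) = 4·9·10·2 = 720 ≡ 5, so v_3 = 5^{−1} = 8 (mod 13).
  i = 4 (α = 1): (1−7)(1−2)(1−11)(1−9) = (−6)·(−1)·(−10)·(−8) = 480 ≡ 12, so v_4 = 12^{−1} = 12 (mod 13).
  i = 5 (α = 9): (9−7)(9−2)(9−11)(9−1) = 2·7·(−2)·8 = −224 ≡ 10, so v_5 = 10^{−1} = 4 (mod 13).
  v = [11, 4, 8, 12, 4].
Step 2: syndromes of r = [5, 12, 2, 6, 10] (all sums mod 13).
  S_0 = Σ v_i r_i = 11·5 + 4·12 + 8·2 + 12·6 + 4·10 = 231 ≡ 10.
  S_1 = Σ v_i α_i r_i = 11·7·5 + 4·2·12 + 8·11·2 + 12·1·6 + 4·9·10 = 1089 ≡ 10.
  α_i^2 mod 13 = [10, 4, 4, 1, 3].
  S_2 = Σ v_i α_i^2 r_i = 11·10·5 + 4·4·12 + 8·4·2 + 12·1·6 + 4·3·10 = 998 ≡ 10.
  S = (10, 10, 10) ≠ 0, so r is not a codeword (an error is present).
Step 3: locate the error. For a single error e at position i, S_ℓ = v_i·e·α_i^ℓ, so α_err = S_1/S_0.
  S_0^{−1} = 10^{−1} = 4 (mod 13), so α_err = 10·4 = 40 ≡ 1 = α_4. Error position i = 4.
  Consistency check: S_2/S_1 = 10·4 = 40 ≡ 1 = α_err ✓ (single-error assumption holds).
Step 4: error magnitude e = S_0/v_4 = S_0·∏_{j≠4}(α_4 − α_j) = 10·12 = 120 ≡ 3 (mod 13).
Step 5: correct position 4: c_4 = r_4 − e = 6 − 3 ≡ 3 (mod 13). Hence c = [5, 12, 2, 3, 10].
  Check: interpolating c through the α_i gives m(x) = 7 + 9·x (degree < 2) with m(α_i) = c_i for every i, so c is indeed a codeword.


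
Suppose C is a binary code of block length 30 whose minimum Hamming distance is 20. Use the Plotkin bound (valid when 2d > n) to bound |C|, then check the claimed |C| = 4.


Plotkin bound M ≤ 4; given |C| = 4 ≤ bound (satisfied).

Check applicability: 2d = 40, n = 30.
2d − n = 10 > 0, so Plotkin applies.
Compute d/(2d−n) = 20/10 ≈ 2.0000.
⌊d/(2d−n)⌋ = 2.
Plotkin bound: M ≤ 2·2 = 4.
Given |C| = 4, check: satisfied.
This |C| is at the Plotkin bound.


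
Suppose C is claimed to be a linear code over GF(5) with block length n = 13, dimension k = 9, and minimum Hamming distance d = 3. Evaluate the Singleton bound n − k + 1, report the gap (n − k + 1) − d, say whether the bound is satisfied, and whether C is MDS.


Singleton RHS = n − k + 1 = 5, slack = 2, bound satisfied, not MDS.

Singleton bound: d ≤ n − k + 1.
Here n = 13, k = 9, so n − k + 1 = 5.
Given d = 3, check d ≤ 5: YES.
Slack = (n − k + 1) − d = 2.
The code is NOT MDS (slack = 2 > 0).
Description: the claimed parameters are [13, 9, 3]_5; such a code would be non-MDS.


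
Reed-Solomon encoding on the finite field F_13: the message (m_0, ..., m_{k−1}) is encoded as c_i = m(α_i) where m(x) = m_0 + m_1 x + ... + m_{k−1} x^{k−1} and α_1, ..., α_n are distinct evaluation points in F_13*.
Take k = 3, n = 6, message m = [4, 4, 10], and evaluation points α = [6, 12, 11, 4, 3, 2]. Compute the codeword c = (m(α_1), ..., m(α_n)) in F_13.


c = [11, 10, 10, 11, 2, 0]

Message polynomial: m(x) = 4 + 4·x + 10·x^2 (mod 13).
For each evaluation point α_i, compute m(α_i) mod 13:
  α_1 = 6: Horner steps 10 → 12 → 11, so m(6) = 11.
  α_2 = 12: Horner steps 10 → 7 → 10, so m(12) = 10.
  α_3 = 11: Horner steps 10 → 10 → 10, so m(11) = 10.
  α_4 = 4: Horner steps 10 → 5 → 11, so m(4) = 11.
  α_5 = 3: Horner steps 10 → 8 → 2, so m(3) = 2.
  α_6 = 2: Horner steps 10 → 11 → 0, so m(2) = 0.
Codeword c = [11, 10, 10, 11, 2, 0] ∈ F_13^6.


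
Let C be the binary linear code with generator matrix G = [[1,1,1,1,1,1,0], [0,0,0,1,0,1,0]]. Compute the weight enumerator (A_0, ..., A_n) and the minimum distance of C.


Weight distribution: A_0 = 1, A_2 = 1, A_4 = 1, A_6 = 1. Minimum distance d = 2.

Enumerate all 2^2 = 4 messages m ∈ F_2^2.
For each, compute codeword c = mG in F_2^7, then tally its weight.
  m = 00 → c = 0000000, weight = 0.
  m = 10 → c = 1111110, weight = 6.
  m = 01 → c = 0001010, weight = 2.
  m = 11 → c = 1110100, weight = 4.
Tally weights:
  weight 0: 1 codewords.
  weight 2: 1 codewords.
  weight 4: 1 codewords.
  weight 6: 1 codewords.
Minimum distance d = smallest w > 0 with A_w > 0 = 2.
Sanity: Σ A_w = 4 = 2^2 = 4 ✓.


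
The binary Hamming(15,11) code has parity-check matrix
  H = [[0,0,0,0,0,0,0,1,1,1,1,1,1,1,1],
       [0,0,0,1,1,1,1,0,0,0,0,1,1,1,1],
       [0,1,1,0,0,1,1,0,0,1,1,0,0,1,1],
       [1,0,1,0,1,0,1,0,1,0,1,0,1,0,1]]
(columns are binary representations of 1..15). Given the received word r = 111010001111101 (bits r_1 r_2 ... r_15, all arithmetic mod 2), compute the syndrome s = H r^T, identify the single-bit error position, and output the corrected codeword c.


s = (0, 0, 1, 1)^T, error position = 3, corrected codeword c = 110010001111101

Compute s = H r^T mod 2 one row at a time:
  s_1 = 0 + 1 + 1 + 1 + 1 + 1 + 0 + 1 = 6 ≡ 0 (mod 2).
  s_2 = 0 + 1 + 0 + 0 + 1 + 1 + 0 + 1 = 4 ≡ 0 (mod 2).
  s_3 = 1 + 1 + 0 + 0 + 1 + 1 + 0 + 1 = 5 ≡ 1 (mod 2).
  s_4 = 1 + 1 + 1 + 0 + 1 + 1 + 1 + 1 = 7 ≡ 1 (mod 2).
s = (0, 0, 1, 1)^T — this equals column 3 of H (binary 0011), so error is at position 3.
Correct: flip bit 3 of r = 111010001111101 to get c = 110010001111101.


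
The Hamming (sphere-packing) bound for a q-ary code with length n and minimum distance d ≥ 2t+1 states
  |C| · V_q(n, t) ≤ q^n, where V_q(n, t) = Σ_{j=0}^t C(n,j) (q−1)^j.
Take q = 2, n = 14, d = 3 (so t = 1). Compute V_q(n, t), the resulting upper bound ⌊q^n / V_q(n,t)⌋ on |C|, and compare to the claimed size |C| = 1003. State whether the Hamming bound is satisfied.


V_q(n, t) = 15, q^n = 16384, Hamming bound = 1092, |C| = 1003 ≤ bound (satisfied).

Step 1: Compute V_q(n, t) = Σ_{j=0}^1 C(n, j) (q−1)^j.
  j = 0: C(14,0)·(1)^0 = 1·1 = 1.
  j = 1: C(14,1)·(1)^1 = 14·1 = 14.
  V_q(n, t) = 1 + 14 = 15.
Step 2: q^n = 2^14 = 16384.
Step 3: Hamming bound ⌊q^n / V_q(n,t)⌋ = ⌊16384/15⌋ = 1092.
Step 4: Compare |C| = 1003 to 1092: satisfied.
The claimed |C| lies below the Hamming bound.


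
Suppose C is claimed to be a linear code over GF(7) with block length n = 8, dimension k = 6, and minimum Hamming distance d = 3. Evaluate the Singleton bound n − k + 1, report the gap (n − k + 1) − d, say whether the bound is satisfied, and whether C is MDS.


Singleton RHS = n − k + 1 = 3, slack = 0, bound satisfied, MDS.

Singleton bound: d ≤ n − k + 1.
Here n = 8, k = 6, so n − k + 1 = 3.
Given d = 3, check d ≤ 3: YES.
Slack = (n − k + 1) − d = 0.
The code is MDS (slack = 0).
Description: the claimed parameters are [8, 6, 3]_7; such a code would be MDS (meets Singleton bound).


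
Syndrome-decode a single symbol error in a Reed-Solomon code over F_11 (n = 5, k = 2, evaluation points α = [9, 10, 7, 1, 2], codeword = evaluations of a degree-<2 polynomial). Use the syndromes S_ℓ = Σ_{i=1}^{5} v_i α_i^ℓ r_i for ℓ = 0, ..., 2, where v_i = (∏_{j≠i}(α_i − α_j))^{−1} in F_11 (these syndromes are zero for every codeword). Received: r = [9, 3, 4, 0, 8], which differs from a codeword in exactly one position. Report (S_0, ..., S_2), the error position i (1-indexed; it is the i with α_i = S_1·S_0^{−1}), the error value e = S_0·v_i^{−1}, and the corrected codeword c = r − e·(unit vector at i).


S = (9, 2, 9), error at position 2, error magnitude e = 8, c = [9, 6, 4, 0, 8].

Step 1: column multipliers v_i = (∏_{j≠i}(α_i − α_j))^{−1} mod 11.
  i = 1 (α = 9): (9−10)(9−7)(9−1)(9−2) = (−1)·2·8·7 = −112 ≡ 9, so v_1 = 9^{−1} = 5 (mod 11).
  i = 2 (α = 10): (10−9)(10−7)(10−1)(10−2) = 1·3·9·8 = 216 ≡ 7, so v_2 = 7^{−1} = 8 (mod 11).
  i = 3 (α = 7): (7−9)(7−10)(7−1)(7−2) = (−2)·(−3)·6·5 = 180 ≡ 4, so v_3 = 4^{−1} = 3 (mod 11).
  i = 4 (α = 1): (1−9)(1−10)(1−7)(1−2) = (−8)·(−9)·(−6)·(−1) = 432 ≡ 3, so v_4 = 3^{−1} = 4 (mod 11).
  i = 5 (α = 2): (2−9)(2−10)(2−7)(2−1) = (−7)·(−8)·(−5)·1 = −280 ≡ 6, so v_5 = 6^{−1} = 2 (mod 11).
  v = [5, 8, 3, 4, 2].
Step 2: syndromes of r = [9, 3, 4, 0, 8] (all sums mod 11).
  S_0 = Σ v_i r_i = 5·9 + 8·3 + 3·4 + 4·0 + 2·8 = 97 ≡ 9.
  S_1 = Σ v_i α_i r_i = 5·9·9 + 8·10·3 + 3·7·4 + 4·1·0 + 2·2·8 = 761 ≡ 2.
  α_i^2 mod 11 = [4, 1, 5, 1, 4].
  S_2 = Σ v_i α_i^2 r_i = 5·4·9 + 8·1·3 + 3·5·4 + 4·1·0 + 2·4·8 = 328 ≡ 9.
  S = (9, 2, 9) ≠ 0, so r is not a codeword (an error is present).
Step 3: locate the error. For a single error e at position i, S_ℓ = v_i·e·α_i^ℓ, so α_err = S_1/S_0.
  S_0^{−1} = 9^{−1} = 5 (mod 11), so α_err = 2·5 = 10 ≡ 10 = α_2. Error position i = 2.
  Consistency check: S_2/S_1 = 9·6 = 54 ≡ 10 = α_err ✓ (single-error assumption holds).
Step 4: error magnitude e = S_0/v_2 = S_0·∏_{j≠2}(α_2 − α_j) = 9·7 = 63 ≡ 8 (mod 11).
Step 5: correct position 2: c_2 = r_2 − e = 3 − 8 ≡ 6 (mod 11). Hence c = [9, 6, 4, 0, 8].
  Check: interpolating c through the α_i gives m(x) = 3 + 8·x (degree < 2) with m(α_i) = c_i for every i, so c is indeed a codeword.


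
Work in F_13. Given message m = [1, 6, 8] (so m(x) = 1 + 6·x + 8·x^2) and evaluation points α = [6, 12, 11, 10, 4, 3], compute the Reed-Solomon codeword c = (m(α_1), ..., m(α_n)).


c = [0, 3, 8, 3, 10, 0]

Message polynomial: m(x) = 1 + 6·x + 8·x^2 (mod 13).
For each evaluation point α_i, compute m(α_i) mod 13:
  α_1 = 6: Horner steps 8 → 2 → 0, so m(6) = 0.
  α_2 = 12: Horner steps 8 → 11 → 3, so m(12) = 3.
  α_3 = 11: Horner steps 8 → 3 → 8, so m(11) = 8.
  α_4 = 10: Horner steps 8 → 8 → 3, so m(10) = 3.
  α_5 = 4: Horner steps 8 → 12 → 10, so m(4) = 10.
  α_6 = 3: Horner steps 8 → 4 → 0, so m(3) = 0.
Codeword c = [0, 3, 8, 3, 10, 0] ∈ F_13^6.


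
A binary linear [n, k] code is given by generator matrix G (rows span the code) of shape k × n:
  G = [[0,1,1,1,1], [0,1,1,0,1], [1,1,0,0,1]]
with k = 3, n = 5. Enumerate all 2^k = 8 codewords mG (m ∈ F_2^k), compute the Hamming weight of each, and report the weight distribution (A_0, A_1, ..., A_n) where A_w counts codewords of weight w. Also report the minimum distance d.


Weight distribution: A_0 = 1, A_1 = 1, A_2 = 1, A_3 = 3, A_4 = 2. Minimum distance d = 1.

Enumerate all 2^3 = 8 messages m ∈ F_2^3.
For each, compute codeword c = mG in F_2^5, then tally its weight.
  m = 000 → c = 00000, weight = 0.
  m = 100 → c = 01111, weight = 4.
  m = 010 → c = 01101, weight = 3.
  m = 110 → c = 00010, weight = 1.
  m = 001 → c = 11001, weight = 3.
  m = 101 → c = 10110, weight = 3.
  m = 011 → c = 10100, weight = 2.
  m = 111 → c = 11011, weight = 4.
Tally weights:
  weight 0: 1 codewords.
  weight 1: 1 codewords.
  weight 2: 1 codewords.
  weight 3: 3 codewords.
  weight 4: 2 codewords.
Minimum distance d = smallest w > 0 with A_w > 0 = 1.
Sanity: Σ A_w = 8 = 2^3 = 8 ✓.


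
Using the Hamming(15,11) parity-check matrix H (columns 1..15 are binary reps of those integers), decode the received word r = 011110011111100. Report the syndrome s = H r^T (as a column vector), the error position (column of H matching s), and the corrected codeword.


s = (0, 0, 0, 1)^T, error position = 1, corrected codeword c = 111110011111100

Compute s = H r^T mod 2 one row at a time:
  s_1 = 1 + 1 + 1 + 1 + 1 + 1 + 0 + 0 = 6 ≡ 0 (mod 2).
  s_2 = 1 + 1 + 0 + 0 + 1 + 1 + 0 + 0 = 4 ≡ 0 (mod 2).
  s_3 = 1 + 1 + 0 + 0 + 1 + 1 + 0 + 0 = 4 ≡ 0 (mod 2).
  s_4 = 0 + 1 + 1 + 0 + 1 + 1 + 1 + 0 = 5 ≡ 1 (mod 2).
s = (0, 0, 0, 1)^T — this equals column 1 of H (binary 0001), so error is at position 1.
Correct: flip bit 1 of r = 011110011111100 to get c = 111110011111100.


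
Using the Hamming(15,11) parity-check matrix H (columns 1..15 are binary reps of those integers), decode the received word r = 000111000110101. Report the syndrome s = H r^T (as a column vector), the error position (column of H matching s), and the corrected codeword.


s = (0, 1, 0, 0)^T, error position = 4, corrected codeword c = 000011000110101

Compute s = H r^T mod 2 one row at a time:
  s_1 = 0 + 0 + 1 + 1 + 0 + 1 + 0 + 1 = 4 ≡ 0 (mod 2).
  s_2 = 1 + 1 + 1 + 0 + 0 + 1 + 0 + 1 = 5 ≡ 1 (mod 2).
  s_3 = 0 + 0 + 1 + 0 + 1 + 1 + 0 + 1 = 4 ≡ 0 (mod 2).
  s_4 = 0 + 0 + 1 + 0 + 0 + 1 + 1 + 1 = 4 ≡ 0 (mod 2).
s = (0, 1, 0, 0)^T — this equals column 4 of H (binary 0100), so error is at position 4.
Correct: flip bit 4 of r = 000111000110101 to get c = 000011000110101.


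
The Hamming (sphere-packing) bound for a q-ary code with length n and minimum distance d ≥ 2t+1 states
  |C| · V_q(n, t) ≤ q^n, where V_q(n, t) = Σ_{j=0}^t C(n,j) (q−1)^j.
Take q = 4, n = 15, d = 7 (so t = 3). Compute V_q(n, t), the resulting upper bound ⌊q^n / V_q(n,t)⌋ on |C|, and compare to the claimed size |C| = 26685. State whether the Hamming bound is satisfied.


V_q(n, t) = 13276, q^n = 1073741824, Hamming bound = 80878, |C| = 26685 ≤ bound (satisfied).

Step 1: Compute V_q(n, t) = Σ_{j=0}^3 C(n, j) (q−1)^j.
  j = 0: C(15,0)·(3)^0 = 1·1 = 1.
  j = 1: C(15,1)·(3)^1 = 15·3 = 45.
  j = 2: C(15,2)·(3)^2 = 105·9 = 945.
  j = 3: C(15,3)·(3)^3 = 455·27 = 12285.
  V_q(n, t) = 1 + 45 + 945 + 12285 = 13276.
Step 2: q^n = 4^15 = 1073741824.
Step 3: Hamming bound ⌊q^n / V_q(n,t)⌋ = ⌊1073741824/13276⌋ = 80878.
Step 4: Compare |C| = 26685 to 80878: satisfied.
The claimed |C| lies below the Hamming bound.


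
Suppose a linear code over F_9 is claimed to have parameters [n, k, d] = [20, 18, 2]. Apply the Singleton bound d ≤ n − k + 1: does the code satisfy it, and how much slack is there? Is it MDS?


Singleton RHS = n − k + 1 = 3, slack = 1, bound satisfied, not MDS.

Singleton bound: d ≤ n − k + 1.
Here n = 20, k = 18, so n − k + 1 = 3.
Given d = 2, check d ≤ 3: YES.
Slack = (n − k + 1) − d = 1.
The code is NOT MDS (slack = 1 > 0).
Description: the claimed parameters are [20, 18, 2]_9; such a code would be non-MDS.


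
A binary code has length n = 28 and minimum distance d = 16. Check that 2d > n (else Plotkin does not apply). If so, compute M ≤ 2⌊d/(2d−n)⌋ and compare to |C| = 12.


Plotkin bound M ≤ 8; given |C| = 12 > bound (violated).

Check applicability: 2d = 32, n = 28.
2d − n = 4 > 0, so Plotkin applies.
Compute d/(2d−n) = 16/4 ≈ 4.0000.
⌊d/(2d−n)⌋ = 4.
Plotkin bound: M ≤ 2·4 = 8.
Given |C| = 12, check: VIOLATED.
This |C| is above the Plotkin bound, so no binary code with n = 28, d = 16 and 12 codewords exists.


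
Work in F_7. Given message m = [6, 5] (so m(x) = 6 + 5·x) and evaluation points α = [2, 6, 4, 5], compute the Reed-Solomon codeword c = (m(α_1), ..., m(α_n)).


c = [2, 1, 5, 3]

Message polynomial: m(x) = 6 + 5·x (mod 7).
For each evaluation point α_i, compute m(α_i) mod 7:
  α_1 = 2: Horner steps 5 → 2, so m(2) = 2.
  α_2 = 6: Horner steps 5 → 1, so m(6) = 1.
  α_3 = 4: Horner steps 5 → 5, so m(4) = 5.
  α_4 = 5: Horner steps 5 → 3, so m(5) = 3.
Codeword c = [2, 1, 5, 3] ∈ F_7^4.


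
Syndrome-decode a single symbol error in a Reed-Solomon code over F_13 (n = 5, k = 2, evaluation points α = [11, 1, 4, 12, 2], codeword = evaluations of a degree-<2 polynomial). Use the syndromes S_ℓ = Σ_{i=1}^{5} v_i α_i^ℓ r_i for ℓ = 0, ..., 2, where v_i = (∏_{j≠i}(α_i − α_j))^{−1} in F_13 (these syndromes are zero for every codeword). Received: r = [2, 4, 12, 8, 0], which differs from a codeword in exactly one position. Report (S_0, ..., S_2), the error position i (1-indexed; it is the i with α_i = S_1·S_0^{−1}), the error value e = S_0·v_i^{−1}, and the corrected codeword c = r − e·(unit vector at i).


S = (2, 2, 2), error at position 2, error magnitude e = 10, c = [2, 7, 12, 8, 0].

Step 1: column multipliers v_i = (∏_{j≠i}(α_i − α_j))^{−1} mod 13.
  i = 1 (α = 11): (11−1)(11−4)(11−12)(11−2) = 10·7·(−1)·9 = −630 ≡ 7, so v_1 = 7^{−1} = 2 (mod 13).
  i = 2 (α = 1): (1−11)(1−4)(1−12)(1−2) = (−10)·(−3)·(−11)·(−1) = 330 ≡ 5, so v_2 = 5^{−1} = 8 (mod 13).
  i = 3 (α = 4): (4−11)(4−1)(4−12)(4−2) = (−7)·3·(−8)·2 = 336 ≡ 11, so v_3 = 11^{−1} = 6 (mod 13).
  i = 4 (α = 12): (12−11)(12−1)(12−4)(12−2) = 1·11·8·10 = 880 ≡ 9, so v_4 = 9^{−1} = 3 (mod 13).
  i = 5 (α = 2): (2−11)(2−1)(2−4)(2−12) = (−9)·1·(−2)·(−10) = −180 ≡ 2, so v_5 = 2^{−1} = 7 (mod 13).
  v = [2, 8, 6, 3, 7].
Step 2: syndromes of r = [2, 4, 12, 8, 0] (all sums mod 13).
  S_0 = Σ v_i r_i = 2·2 + 8·4 + 6·12 + 3·8 + 7·0 = 132 ≡ 2.
  S_1 = Σ v_i α_i r_i = 2·11·2 + 8·1·4 + 6·4·12 + 3·12·8 + 7·2·0 = 652 ≡ 2.
  α_i^2 mod 13 = [4, 1, 3, 1, 4].
  S_2 = Σ v_i α_i^2 r_i = 2·4·2 + 8·1·4 + 6·3·12 + 3·1·8 + 7·4·0 = 288 ≡ 2.
  S = (2, 2, 2) ≠ 0, so r is not a codeword (an error is present).
Step 3: locate the error. For a single error e at position i, S_ℓ = v_i·e·α_i^ℓ, so α_err = S_1/S_0.
  S_0^{−1} = 2^{−1} = 7 (mod 13), so α_err = 2·7 = 14 ≡ 1 = α_2. Error position i = 2.
  Consistency check: S_2/S_1 = 2·7 = 14 ≡ 1 = α_err ✓ (single-error assumption holds).
Step 4: error magnitude e = S_0/v_2 = S_0·∏_{j≠2}(α_2 − α_j) = 2·5 = 10 ≡ 10 (mod 13).
Step 5: correct position 2: c_2 = r_2 − e = 4 − 10 ≡ 7 (mod 13). Hence c = [2, 7, 12, 8, 0].
  Check: interpolating c through the α_i gives m(x) = 1 + 6·x (degree < 2) with m(α_i) = c_i for every i, so c is indeed a codeword.


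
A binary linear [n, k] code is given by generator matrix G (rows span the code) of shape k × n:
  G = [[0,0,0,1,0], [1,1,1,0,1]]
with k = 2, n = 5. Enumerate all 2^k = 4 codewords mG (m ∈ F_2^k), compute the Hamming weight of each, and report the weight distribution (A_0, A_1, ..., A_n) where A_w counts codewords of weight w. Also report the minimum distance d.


Weight distribution: A_0 = 1, A_1 = 1, A_4 = 1, A_5 = 1. Minimum distance d = 1.

Enumerate all 2^2 = 4 messages m ∈ F_2^2.
For each, compute codeword c = mG in F_2^5, then tally its weight.
  m = 00 → c = 00000, weight = 0.
  m = 10 → c = 00010, weight = 1.
  m = 01 → c = 11101, weight = 4.
  m = 11 → c = 11111, weight = 5.
Tally weights:
  weight 0: 1 codewords.
  weight 1: 1 codewords.
  weight 4: 1 codewords.
  weight 5: 1 codewords.
Minimum distance d = smallest w > 0 with A_w > 0 = 1.
Sanity: Σ A_w = 4 = 2^2 = 4 ✓.


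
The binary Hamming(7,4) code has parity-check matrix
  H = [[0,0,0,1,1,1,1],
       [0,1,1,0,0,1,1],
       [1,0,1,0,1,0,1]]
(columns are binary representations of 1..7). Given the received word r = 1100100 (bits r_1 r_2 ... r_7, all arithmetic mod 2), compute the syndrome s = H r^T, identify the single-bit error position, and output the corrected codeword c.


s = (1, 1, 0)^T, error position = 6, corrected codeword c = 1100110

Compute s = H r^T mod 2 one row at a time:
  s_1 = 0 + 1 + 0 + 0 = 1 ≡ 1 (mod 2).
  s_2 = 1 + 0 + 0 + 0 = 1 ≡ 1 (mod 2).
  s_3 = 1 + 0 + 1 + 0 = 2 ≡ 0 (mod 2).
s = (1, 1, 0)^T — this equals column 6 of H (binary 110), so error is at position 6.
Correct: flip bit 6 of r = 1100100 to get c = 1100110.


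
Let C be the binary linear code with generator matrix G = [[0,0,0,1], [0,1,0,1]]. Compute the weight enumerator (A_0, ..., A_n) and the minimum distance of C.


Weight distribution: A_0 = 1, A_1 = 2, A_2 = 1. Minimum distance d = 1.

Enumerate all 2^2 = 4 messages m ∈ F_2^2.
For each, compute codeword c = mG in F_2^4, then tally its weight.
  m = 00 → c = 0000, weight = 0.
  m = 10 → c = 0001, weight = 1.
  m = 01 → c = 0101, weight = 2.
  m = 11 → c = 0100, weight = 1.
Tally weights:
  weight 0: 1 codewords.
  weight 1: 2 codewords.
  weight 2: 1 codewords.
Minimum distance d = smallest w > 0 with A_w > 0 = 1.
Sanity: Σ A_w = 4 = 2^2 = 4 ✓.


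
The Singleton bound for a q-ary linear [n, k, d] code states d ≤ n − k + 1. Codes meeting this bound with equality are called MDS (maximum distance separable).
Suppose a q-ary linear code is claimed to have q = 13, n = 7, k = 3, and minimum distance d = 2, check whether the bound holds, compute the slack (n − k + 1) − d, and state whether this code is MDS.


Singleton RHS = n − k + 1 = 5, slack = 3, bound satisfied, not MDS.

Singleton bound: d ≤ n − k + 1.
Here n = 7, k = 3, so n − k + 1 = 5.
Given d = 2, check d ≤ 5: YES.
Slack = (n − k + 1) − d = 3.
The code is NOT MDS (slack = 3 > 0).
Description: the claimed parameters are [7, 3, 2]_13; such a code would be non-MDS.


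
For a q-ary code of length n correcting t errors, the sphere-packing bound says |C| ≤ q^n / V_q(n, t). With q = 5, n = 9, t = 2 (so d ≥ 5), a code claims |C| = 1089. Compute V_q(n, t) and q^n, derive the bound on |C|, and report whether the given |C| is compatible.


V_q(n, t) = 613, q^n = 1953125, Hamming bound = 3186, |C| = 1089 ≤ bound (satisfied).

Step 1: Compute V_q(n, t) = Σ_{j=0}^2 C(n, j) (q−1)^j.
  j = 0: C(9,0)·(4)^0 = 1·1 = 1.
  j = 1: C(9,1)·(4)^1 = 9·4 = 36.
  j = 2: C(9,2)·(4)^2 = 36·16 = 576.
  V_q(n, t) = 1 + 36 + 576 = 613.
Step 2: q^n = 5^9 = 1953125.
Step 3: Hamming bound ⌊q^n / V_q(n,t)⌋ = ⌊1953125/613⌋ = 3186.
Step 4: Compare |C| = 1089 to 3186: satisfied.
The claimed |C| lies below the Hamming bound.


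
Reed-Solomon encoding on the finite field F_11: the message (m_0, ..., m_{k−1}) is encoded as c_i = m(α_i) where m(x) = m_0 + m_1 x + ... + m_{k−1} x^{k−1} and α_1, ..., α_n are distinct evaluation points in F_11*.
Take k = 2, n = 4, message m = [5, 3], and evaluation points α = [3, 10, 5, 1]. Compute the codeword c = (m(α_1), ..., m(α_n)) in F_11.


c = [3, 2, 9, 8]

Message polynomial: m(x) = 5 + 3·x (mod 11).
For each evaluation point α_i, compute m(α_i) mod 11:
  α_1 = 3: Horner steps 3 → 3, so m(3) = 3.
  α_2 = 10: Horner steps 3 → 2, so m(10) = 2.
  α_3 = 5: Horner steps 3 → 9, so m(5) = 9.
  α_4 = 1: Horner steps 3 → 8, so m(1) = 8.
Codeword c = [3, 2, 9, 8] ∈ F_11^4.


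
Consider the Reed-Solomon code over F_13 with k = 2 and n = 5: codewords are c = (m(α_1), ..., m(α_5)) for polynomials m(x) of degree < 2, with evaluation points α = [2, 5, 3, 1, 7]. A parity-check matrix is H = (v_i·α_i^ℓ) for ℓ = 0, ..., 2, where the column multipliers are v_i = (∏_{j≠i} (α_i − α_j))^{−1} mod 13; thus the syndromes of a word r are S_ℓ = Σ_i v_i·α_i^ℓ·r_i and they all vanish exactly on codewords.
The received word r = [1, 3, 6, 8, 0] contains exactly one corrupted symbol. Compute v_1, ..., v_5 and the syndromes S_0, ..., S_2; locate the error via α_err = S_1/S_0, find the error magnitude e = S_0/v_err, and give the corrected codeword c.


S = (10, 10, 10), error at position 4, error magnitude e = 12, c = [1, 3, 6, 9, 0].

Step 1: column multipliers v_i = (∏_{j≠i}(α_i − α_j))^{−1} mod 13.
  i = 1 (α = 2): (2−5)(2−3)(2−1)(2−7) = (−3)·(−1)·1·(−5) = −15 ≡ 11, so v_1 = 11^{−1} = 6 (mod 13).
  i = 2 (α = 5): (5−2)(5−3)(5−1)(5−7) = 3·2·4·(−2) = −48 ≡ 4, so v_2 = 4^{−1} = 10 (mod 13).
  i = 3 (α = 3): (3−2)(3−5)(3−1)(3−7) = 1·(−2)·2·(−4) = 16 ≡ 3, so v_3 = 3^{−1} = 9 (mod 13).
  i = 4 (α = 1): (1−2)(1−5)(1−3)(1−7) = (−1)·(−4)·(−2)·(−6) = 48 ≡ 9, so v_4 = 9^{−1} = 3 (mod 13).
  i = 5 (α = 7): (7−2)(7−5)(7−3)(7−1) = 5·2·4·6 = 240 ≡ 6, so v_5 = 6^{−1} = 11 (mod 13).
  v = [6, 10, 9, 3, 11].
Step 2: syndromes of r = [1, 3, 6, 8, 0] (all sums mod 13).
  S_0 = Σ v_i r_i = 6·1 + 10·3 + 9·6 + 3·8 + 11·0 = 114 ≡ 10.
  S_1 = Σ v_i α_i r_i = 6·2·1 + 10·5·3 + 9·3·6 + 3·1·8 + 11·7·0 = 348 ≡ 10.
  α_i^2 mod 13 = [4, 12, 9, 1, 10].
  S_2 = Σ v_i α_i^2 r_i = 6·4·1 + 10·12·3 + 9·9·6 + 3·1·8 + 11·10·0 = 894 ≡ 10.
  S = (10, 10, 10) ≠ 0, so r is not a codeword (an error is present).
Step 3: locate the error. For a single error e at position i, S_ℓ = v_i·e·α_i^ℓ, so α_err = S_1/S_0.
  S_0^{−1} = 10^{−1} = 4 (mod 13), so α_err = 10·4 = 40 ≡ 1 = α_4. Error position i = 4.
  Consistency check: S_2/S_1 = 10·4 = 40 ≡ 1 = α_err ✓ (single-error assumption holds).
Step 4: error magnitude e = S_0/v_4 = S_0·∏_{j≠4}(α_4 − α_j) = 10·9 = 90 ≡ 12 (mod 13).
Step 5: correct position 4: c_4 = r_4 − e = 8 − 12 ≡ 9 (mod 13). Hence c = [1, 3, 6, 9, 0].
  Check: interpolating c through the α_i gives m(x) = 4 + 5·x (degree < 2) with m(α_i) = c_i for every i, so c is indeed a codeword.


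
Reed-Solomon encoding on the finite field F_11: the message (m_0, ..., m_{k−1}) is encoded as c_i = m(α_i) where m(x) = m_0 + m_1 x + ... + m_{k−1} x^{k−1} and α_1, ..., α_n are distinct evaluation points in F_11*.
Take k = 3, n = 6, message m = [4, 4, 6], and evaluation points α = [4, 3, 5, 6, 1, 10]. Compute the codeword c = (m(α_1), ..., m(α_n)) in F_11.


c = [6, 4, 9, 2, 3, 6]

Message polynomial: m(x) = 4 + 4·x + 6·x^2 (mod 11).
For each evaluation point α_i, compute m(α_i) mod 11:
  α_1 = 4: Horner steps 6 → 6 → 6, so m(4) = 6.
  α_2 = 3: Horner steps 6 → 0 → 4, so m(3) = 4.
  α_3 = 5: Horner steps 6 → 1 → 9, so m(5) = 9.
  α_4 = 6: Horner steps 6 → 7 → 2, so m(6) = 2.
  α_5 = 1: Horner steps 6 → 10 → 3, so m(1) = 3.
  α_6 = 10: Horner steps 6 → 9 → 6, so m(10) = 6.
Codeword c = [6, 4, 9, 2, 3, 6] ∈ F_11^6.


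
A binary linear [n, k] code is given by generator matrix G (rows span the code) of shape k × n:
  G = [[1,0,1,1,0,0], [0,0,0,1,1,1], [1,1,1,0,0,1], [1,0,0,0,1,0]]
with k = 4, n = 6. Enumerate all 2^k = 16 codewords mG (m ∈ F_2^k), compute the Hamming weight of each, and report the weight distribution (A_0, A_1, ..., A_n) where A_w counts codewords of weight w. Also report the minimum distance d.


Weight distribution: A_0 = 1, A_2 = 4, A_3 = 6, A_4 = 3, A_5 = 2. Minimum distance d = 2.

Enumerate all 2^4 = 16 messages m ∈ F_2^4.
For each, compute codeword c = mG in F_2^6, then tally its weight.
  m = 0000 → c = 000000, weight = 0.
  m = 1000 → c = 101100, weight = 3.
  m = 0100 → c = 000111, weight = 3.
  m = 1100 → c = 101011, weight = 4.
  m = 0010 → c = 111001, weight = 4.
  m = 1010 → c = 010101, weight = 3.
  m = 0110 → c = 111110, weight = 5.
  m = 1110 → c = 010010, weight = 2.
  m = 0001 → c = 100010, weight = 2.
  m = 1001 → c = 001110, weight = 3.
  m = 0101 → c = 100101, weight = 3.
  m = 1101 → c = 001001, weight = 2.
  m = 0011 → c = 011011, weight = 4.
  m = 1011 → c = 110111, weight = 5.
  m = 0111 → c = 011100, weight = 3.
  m = 1111 → c = 110000, weight = 2.
Tally weights:
  weight 0: 1 codewords.
  weight 2: 4 codewords.
  weight 3: 6 codewords.
  weight 4: 3 codewords.
  weight 5: 2 codewords.
Minimum distance d = smallest w > 0 with A_w > 0 = 2.
Sanity: Σ A_w = 16 = 2^4 = 16 ✓.


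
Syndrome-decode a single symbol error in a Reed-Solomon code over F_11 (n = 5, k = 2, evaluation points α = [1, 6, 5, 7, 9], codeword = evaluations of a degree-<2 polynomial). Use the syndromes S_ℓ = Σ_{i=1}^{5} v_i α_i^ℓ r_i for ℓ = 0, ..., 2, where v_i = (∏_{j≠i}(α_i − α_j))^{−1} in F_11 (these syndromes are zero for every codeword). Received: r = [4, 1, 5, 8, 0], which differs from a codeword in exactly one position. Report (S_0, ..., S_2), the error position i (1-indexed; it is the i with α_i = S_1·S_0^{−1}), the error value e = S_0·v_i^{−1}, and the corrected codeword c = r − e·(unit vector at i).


S = (9, 9, 9), error at position 1, error magnitude e = 5, c = [10, 1, 5, 8, 0].

Step 1: column multipliers v_i = (∏_{j≠i}(α_i − α_j))^{−1} mod 11.
  i = 1 (α = 1): (1−6)(1−5)(1−7)(1−9) = (−5)·(−4)·(−6)·(−8) = 960 ≡ 3, so v_1 = 3^{−1} = 4 (mod 11).
  i = 2 (α = 6): (6−1)(6−5)(6−7)(6−9) = 5·1·(−1)·(−3) = 15 ≡ 4, so v_2 = 4^{−1} = 3 (mod 11).
  i = 3 (α = 5): (5−1)(5−6)(5−7)(5−9) = 4·(−1)·(−2)·(−4) = −32 ≡ 1, so v_3 = 1^{−1} = 1 (mod 11).
  i = 4 (α = 7): (7−1)(7−6)(7−5)(7−9) = 6·1·2·(−2) = −24 ≡ 9, so v_4 = 9^{−1} = 5 (mod 11).
  i = 5 (α = 9): (9−1)(9−6)(9−5)(9−7) = 8·3·4·2 = 192 ≡ 5, so v_5 = 5^{−1} = 9 (mod 11).
  v = [4, 3, 1, 5, 9].
Step 2: syndromes of r = [4, 1, 5, 8, 0] (all sums mod 11).
  S_0 = Σ v_i r_i = 4·4 + 3·1 + 1·5 + 5·8 + 9·0 = 64 ≡ 9.
  S_1 = Σ v_i α_i r_i = 4·1·4 + 3·6·1 + 1·5·5 + 5·7·8 + 9·9·0 = 339 ≡ 9.
  α_i^2 mod 11 = [1, 3, 3, 5, 4].
  S_2 = Σ v_i α_i^2 r_i = 4·1·4 + 3·3·1 + 1·3·5 + 5·5·8 + 9·4·0 = 240 ≡ 9.
  S = (9, 9, 9) ≠ 0, so r is not a codeword (an error is present).
Step 3: locate the error. For a single error e at position i, S_ℓ = v_i·e·α_i^ℓ, so α_err = S_1/S_0.
  S_0^{−1} = 9^{−1} = 5 (mod 11), so α_err = 9·5 = 45 ≡ 1 = α_1. Error position i = 1.
  Consistency check: S_2/S_1 = 9·5 = 45 ≡ 1 = α_err ✓ (single-error assumption holds).
Step 4: error magnitude e = S_0/v_1 = S_0·∏_{j≠1}(α_1 − α_j) = 9·3 = 27 ≡ 5 (mod 11).
Step 5: correct position 1: c_1 = r_1 − e = 4 − 5 ≡ 10 (mod 11). Hence c = [10, 1, 5, 8, 0].
  Check: interpolating c through the α_i gives m(x) = 3 + 7·x (degree < 2) with m(α_i) = c_i for every i, so c is indeed a codeword.


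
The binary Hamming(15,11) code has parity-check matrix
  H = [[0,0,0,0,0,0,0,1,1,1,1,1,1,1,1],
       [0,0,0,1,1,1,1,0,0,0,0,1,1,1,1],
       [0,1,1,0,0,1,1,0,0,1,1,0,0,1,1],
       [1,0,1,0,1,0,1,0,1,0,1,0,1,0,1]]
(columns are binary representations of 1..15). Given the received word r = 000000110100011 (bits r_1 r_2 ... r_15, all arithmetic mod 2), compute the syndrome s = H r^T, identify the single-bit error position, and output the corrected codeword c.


s = (0, 1, 0, 0)^T, error position = 4, corrected codeword c = 000100110100011

Compute s = H r^T mod 2 one row at a time:
  s_1 = 1 + 0 + 1 + 0 + 0 + 0 + 1 + 1 = 4 ≡ 0 (mod 2).
  s_2 = 0 + 0 + 0 + 1 + 0 + 0 + 1 + 1 = 3 ≡ 1 (mod 2).
  s_3 = 0 + 0 + 0 + 1 + 1 + 0 + 1 + 1 = 4 ≡ 0 (mod 2).
  s_4 = 0 + 0 + 0 + 1 + 0 + 0 + 0 + 1 = 2 ≡ 0 (mod 2).
s = (0, 1, 0, 0)^T — this equals column 4 of H (binary 0100), so error is at position 4.
Correct: flip bit 4 of r = 000000110100011 to get c = 000100110100011.


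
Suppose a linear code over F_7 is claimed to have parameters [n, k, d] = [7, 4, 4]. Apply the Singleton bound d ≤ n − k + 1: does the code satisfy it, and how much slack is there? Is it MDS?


Singleton RHS = n − k + 1 = 4, slack = 0, bound satisfied, MDS.

Singleton bound: d ≤ n − k + 1.
Here n = 7, k = 4, so n − k + 1 = 4.
Given d = 4, check d ≤ 4: YES.
Slack = (n − k + 1) − d = 0.
The code is MDS (slack = 0).
Description: the claimed parameters are [7, 4, 4]_7; such a code would be MDS (meets Singleton bound).


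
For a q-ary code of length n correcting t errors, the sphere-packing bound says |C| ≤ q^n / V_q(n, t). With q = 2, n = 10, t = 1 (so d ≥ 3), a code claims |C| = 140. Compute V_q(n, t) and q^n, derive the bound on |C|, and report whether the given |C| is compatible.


V_q(n, t) = 11, q^n = 1024, Hamming bound = 93, |C| = 140 > bound (violated).

Step 1: Compute V_q(n, t) = Σ_{j=0}^1 C(n, j) (q−1)^j.
  j = 0: C(10,0)·(1)^0 = 1·1 = 1.
  j = 1: C(10,1)·(1)^1 = 10·1 = 10.
  V_q(n, t) = 1 + 10 = 11.
Step 2: q^n = 2^10 = 1024.
Step 3: Hamming bound ⌊q^n / V_q(n,t)⌋ = ⌊1024/11⌋ = 93.
Step 4: Compare |C| = 140 to 93: violated.
The claimed |C| lies above the Hamming bound, so no 2-ary code of length 10 with d ≥ 3 can have 140 codewords.


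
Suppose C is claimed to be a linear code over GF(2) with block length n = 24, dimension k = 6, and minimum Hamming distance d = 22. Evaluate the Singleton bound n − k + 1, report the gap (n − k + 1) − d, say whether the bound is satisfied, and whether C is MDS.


Singleton RHS = n − k + 1 = 19, slack = -3, bound violated (no such code; not MDS).

Singleton bound: d ≤ n − k + 1.
Here n = 24, k = 6, so n − k + 1 = 19.
Given d = 22, check d ≤ 19: NO.
Slack = (n − k + 1) − d = -3.
The slack is negative: d = 22 exceeds n − k + 1 = 19 by 3, so the Singleton bound is violated and no linear [24, 6, 22]_2 code can exist. In particular it is not MDS (MDS requires d = n − k + 1 exactly).
Description: the claimed parameters are [24, 6, 22]_2; such a code would be impossible (violates the Singleton bound).


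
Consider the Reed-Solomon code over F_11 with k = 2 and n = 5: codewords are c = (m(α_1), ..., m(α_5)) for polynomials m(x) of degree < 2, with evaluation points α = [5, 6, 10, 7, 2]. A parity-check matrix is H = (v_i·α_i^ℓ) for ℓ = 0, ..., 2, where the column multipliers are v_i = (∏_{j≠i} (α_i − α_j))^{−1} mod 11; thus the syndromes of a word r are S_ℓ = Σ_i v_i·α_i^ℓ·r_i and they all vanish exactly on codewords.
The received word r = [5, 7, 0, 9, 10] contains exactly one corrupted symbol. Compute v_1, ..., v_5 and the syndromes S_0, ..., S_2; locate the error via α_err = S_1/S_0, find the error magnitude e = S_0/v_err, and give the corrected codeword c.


S = (1, 10, 1), error at position 3, error magnitude e = 7, c = [5, 7, 4, 9, 10].

Step 1: column multipliers v_i = (∏_{j≠i}(α_i − α_j))^{−1} mod 11.
  i = 1 (α = 5): (5−6)(5−10)(5−7)(5−2) = (−1)·(−5)·(−2)·3 = −30 ≡ 3, so v_1 = 3^{−1} = 4 (mod 11).
  i = 2 (α = 6): (6−5)(6−10)(6−7)(6−2) = 1·(−4)·(−1)·4 = 16 ≡ 5, so v_2 = 5^{−1} = 9 (mod 11).
  i = 3 (α = 10): (10−5)(10−6)(10−7)(10−2) = 5·4·3·8 = 480 ≡ 7, so v_3 = 7^{−1} = 8 (mod 11).
  i = 4 (α = 7): (7−5)(7−6)(7−10)(7−2) = 2·1·(−3)·5 = −30 ≡ 3, so v_4 = 3^{−1} = 4 (mod 11).
  i = 5 (α = 2): (2−5)(2−6)(2−10)(2−7) = (−3)·(−4)·(−8)·(−5) = 480 ≡ 7, so v_5 = 7^{−1} = 8 (mod 11).
  v = [4, 9, 8, 4, 8].
Step 2: syndromes of r = [5, 7, 0, 9, 10] (all sums mod 11).
  S_0 = Σ v_i r_i = 4·5 + 9·7 + 8·0 + 4·9 + 8·10 = 199 ≡ 1.
  S_1 = Σ v_i α_i r_i = 4·5·5 + 9·6·7 + 8·10·0 + 4·7·9 + 8·2·10 = 890 ≡ 10.
  α_i^2 mod 11 = [3, 3, 1, 5, 4].
  S_2 = Σ v_i α_i^2 r_i = 4·3·5 + 9·3·7 + 8·1·0 + 4·5·9 + 8·4·10 = 749 ≡ 1.
  S = (1, 10, 1) ≠ 0, so r is not a codeword (an error is present).
Step 3: locate the error. For a single error e at position i, S_ℓ = v_i·e·α_i^ℓ, so α_err = S_1/S_0.
  S_0^{−1} = 1^{−1} = 1 (mod 11), so α_err = 10·1 = 10 ≡ 10 = α_3. Error position i = 3.
  Consistency check: S_2/S_1 = 1·10 = 10 ≡ 10 = α_err ✓ (single-error assumption holds).
Step 4: error magnitude e = S_0/v_3 = S_0·∏_{j≠3}(α_3 − α_j) = 1·7 = 7 ≡ 7 (mod 11).
Step 5: correct position 3: c_3 = r_3 − e = 0 − 7 ≡ 4 (mod 11). Hence c = [5, 7, 4, 9, 10].
  Check: interpolating c through the α_i gives m(x) = 6 + 2·x (degree < 2) with m(α_i) = c_i for every i, so c is indeed a codeword.


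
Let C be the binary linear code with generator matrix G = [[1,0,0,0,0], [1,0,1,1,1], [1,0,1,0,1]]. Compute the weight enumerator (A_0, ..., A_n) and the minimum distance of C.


Weight distribution: A_0 = 1, A_1 = 2, A_2 = 2, A_3 = 2, A_4 = 1. Minimum distance d = 1.

Enumerate all 2^3 = 8 messages m ∈ F_2^3.
For each, compute codeword c = mG in F_2^5, then tally its weight.
  m = 000 → c = 00000, weight = 0.
  m = 100 → c = 10000, weight = 1.
  m = 010 → c = 10111, weight = 4.
  m = 110 → c = 00111, weight = 3.
  m = 001 → c = 10101, weight = 3.
  m = 101 → c = 00101, weight = 2.
  m = 011 → c = 00010, weight = 1.
  m = 111 → c = 10010, weight = 2.
Tally weights:
  weight 0: 1 codewords.
  weight 1: 2 codewords.
  weight 2: 2 codewords.
  weight 3: 2 codewords.
  weight 4: 1 codewords.
Minimum distance d = smallest w > 0 with A_w > 0 = 1.
Sanity: Σ A_w = 8 = 2^3 = 8 ✓.


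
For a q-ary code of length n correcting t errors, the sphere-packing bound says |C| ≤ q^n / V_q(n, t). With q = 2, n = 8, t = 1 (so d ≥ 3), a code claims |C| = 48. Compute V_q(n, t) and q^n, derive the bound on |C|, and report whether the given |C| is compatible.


V_q(n, t) = 9, q^n = 256, Hamming bound = 28, |C| = 48 > bound (violated).

Step 1: Compute V_q(n, t) = Σ_{j=0}^1 C(n, j) (q−1)^j.
  j = 0: C(8,0)·(1)^0 = 1·1 = 1.
  j = 1: C(8,1)·(1)^1 = 8·1 = 8.
  V_q(n, t) = 1 + 8 = 9.
Step 2: q^n = 2^8 = 256.
Step 3: Hamming bound ⌊q^n / V_q(n,t)⌋ = ⌊256/9⌋ = 28.
Step 4: Compare |C| = 48 to 28: violated.
The claimed |C| lies above the Hamming bound, so no 2-ary code of length 8 with d ≥ 3 can have 48 codewords.


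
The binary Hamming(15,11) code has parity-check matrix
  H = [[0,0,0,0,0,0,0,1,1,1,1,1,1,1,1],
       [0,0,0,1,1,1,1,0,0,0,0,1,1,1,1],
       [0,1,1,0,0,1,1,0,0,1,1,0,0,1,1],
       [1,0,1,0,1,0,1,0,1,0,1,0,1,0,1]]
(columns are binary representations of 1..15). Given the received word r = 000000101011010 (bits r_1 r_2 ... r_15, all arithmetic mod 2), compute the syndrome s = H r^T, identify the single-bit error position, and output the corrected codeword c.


s = (0, 1, 1, 1)^T, error position = 7, corrected codeword c = 000000001011010

Compute s = H r^T mod 2 one row at a time:
  s_1 = 0 + 1 + 0 + 1 + 1 + 0 + 1 + 0 = 4 ≡ 0 (mod 2).
  s_2 = 0 + 0 + 0 + 1 + 1 + 0 + 1 + 0 = 3 ≡ 1 (mod 2).
  s_3 = 0 + 0 + 0 + 1 + 0 + 1 + 1 + 0 = 3 ≡ 1 (mod 2).
  s_4 = 0 + 0 + 0 + 1 + 1 + 1 + 0 + 0 = 3 ≡ 1 (mod 2).
s = (0, 1, 1, 1)^T — this equals column 7 of H (binary 0111), so error is at position 7.
Correct: flip bit 7 of r = 000000101011010 to get c = 000000001011010.


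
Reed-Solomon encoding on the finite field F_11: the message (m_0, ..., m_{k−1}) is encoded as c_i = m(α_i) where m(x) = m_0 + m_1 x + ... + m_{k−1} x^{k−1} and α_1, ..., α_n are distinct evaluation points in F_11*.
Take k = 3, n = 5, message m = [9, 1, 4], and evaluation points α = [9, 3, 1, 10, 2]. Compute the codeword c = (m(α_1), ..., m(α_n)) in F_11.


c = [1, 4, 3, 1, 5]

Message polynomial: m(x) = 9 + 1·x + 4·x^2 (mod 11).
For each evaluation point α_i, compute m(α_i) mod 11:
  α_1 = 9: Horner steps 4 → 4 → 1, so m(9) = 1.
  α_2 = 3: Horner steps 4 → 2 → 4, so m(3) = 4.
  α_3 = 1: Horner steps 4 → 5 → 3, so m(1) = 3.
  α_4 = 10: Horner steps 4 → 8 → 1, so m(10) = 1.
  α_5 = 2: Horner steps 4 → 9 → 5, so m(2) = 5.
Codeword c = [1, 4, 3, 1, 5] ∈ F_11^5.


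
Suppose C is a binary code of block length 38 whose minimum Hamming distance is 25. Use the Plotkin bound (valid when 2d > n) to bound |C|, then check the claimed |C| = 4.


Plotkin bound M ≤ 4; given |C| = 4 ≤ bound (satisfied).

Check applicability: 2d = 50, n = 38.
2d − n = 12 > 0, so Plotkin applies.
Compute d/(2d−n) = 25/12 ≈ 2.0833.
⌊d/(2d−n)⌋ = 2.
Plotkin bound: M ≤ 2·2 = 4.
Given |C| = 4, check: satisfied.
This |C| is at the Plotkin bound.
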